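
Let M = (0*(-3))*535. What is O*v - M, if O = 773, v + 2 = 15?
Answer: 10049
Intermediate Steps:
v = 13 (v = -2 + 15 = 13)
M = 0 (M = 0*535 = 0)
O*v - M = 773*13 - 1*0 = 10049 + 0 = 10049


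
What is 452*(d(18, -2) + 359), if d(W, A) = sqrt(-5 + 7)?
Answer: 162268 + 452*sqrt(2) ≈ 1.6291e+5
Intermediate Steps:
d(W, A) = sqrt(2)
452*(d(18, -2) + 359) = 452*(sqrt(2) + 359) = 452*(359 + sqrt(2)) = 162268 + 452*sqrt(2)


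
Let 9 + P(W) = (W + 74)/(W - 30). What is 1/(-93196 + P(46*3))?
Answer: -27/2516482 ≈ -1.0729e-5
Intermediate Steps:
P(W) = -9 + (74 + W)/(-30 + W) (P(W) = -9 + (W + 74)/(W - 30) = -9 + (74 + W)/(-30 + W))
1/(-93196 + P(46*3)) = 1/(-93196 + 8*(43 - 46*3)/(-30 + 46*3)) = 1/(-93196 + 8*(43 - 1*138)/(-30 + 138)) = 1/(-93196 + 8*(43 - 138)/108) = 1/(-93196 + 8*(1/108)*(-95)) = 1/(-93196 - 190/27) = 1/(-2516482/27) = -27/2516482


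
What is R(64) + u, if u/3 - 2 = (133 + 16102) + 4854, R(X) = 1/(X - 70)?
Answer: 379637/6 ≈ 63273.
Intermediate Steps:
R(X) = 1/(-70 + X)
u = 63273 (u = 6 + 3*((133 + 16102) + 4854) = 6 + 3*(16235 + 4854) = 6 + 3*21089 = 6 + 63267 = 63273)
R(64) + u = 1/(-70 + 64) + 63273 = 1/(-6) + 63273 = -1/6 + 63273 = 379637/6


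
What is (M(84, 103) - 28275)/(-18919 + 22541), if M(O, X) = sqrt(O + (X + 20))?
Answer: -28275/3622 + 3*sqrt(23)/3622 ≈ -7.8025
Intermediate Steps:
M(O, X) = sqrt(20 + O + X) (M(O, X) = sqrt(O + (20 + X)) = sqrt(20 + O + X))
(M(84, 103) - 28275)/(-18919 + 22541) = (sqrt(20 + 84 + 103) - 28275)/(-18919 + 22541) = (sqrt(207) - 28275)/3622 = (3*sqrt(23) - 28275)*(1/3622) = (-28275 + 3*sqrt(23))*(1/3622) = -28275/3622 + 3*sqrt(23)/3622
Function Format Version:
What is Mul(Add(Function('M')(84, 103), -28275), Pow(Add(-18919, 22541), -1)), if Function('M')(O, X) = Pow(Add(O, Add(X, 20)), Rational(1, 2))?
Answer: Add(Rational(-28275, 3622), Mul(Rational(3, 3622), Pow(23, Rational(1, 2)))) ≈ -7.8025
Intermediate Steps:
Function('M')(O, X) = Pow(Add(20, O, X), Rational(1, 2)) (Function('M')(O, X) = Pow(Add(O, Add(20, X)), Rational(1, 2)) = Pow(Add(20, O, X), Rational(1, 2)))
Mul(Add(Function('M')(84, 103), -28275), Pow(Add(-18919, 22541), -1)) = Mul(Add(Pow(Add(20, 84, 103), Rational(1, 2)), -28275), Pow(Add(-18919, 22541), -1)) = Mul(Add(Pow(207, Rational(1, 2)), -28275), Pow(3622, -1)) = Mul(Add(Mul(3, Pow(23, Rational(1, 2))), -28275), Rational(1, 3622)) = Mul(Add(-28275, Mul(3, Pow(23, Rational(1, 2)))), Rational(1, 3622)) = Add(Rational(-28275, 3622), Mul(Rational(3, 3622), Pow(23, Rational(1, 2))))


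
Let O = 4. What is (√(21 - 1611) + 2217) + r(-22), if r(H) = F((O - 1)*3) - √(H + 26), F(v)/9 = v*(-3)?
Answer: 1972 + I*√1590 ≈ 1972.0 + 39.875*I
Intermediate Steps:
F(v) = -27*v (F(v) = 9*(v*(-3)) = 9*(-3*v) = -27*v)
r(H) = -243 - √(26 + H) (r(H) = -27*(4 - 1)*3 - √(H + 26) = -81*3 - √(26 + H) = -27*9 - √(26 + H) = -243 - √(26 + H))
(√(21 - 1611) + 2217) + r(-22) = (√(21 - 1611) + 2217) + (-243 - √(26 - 22)) = (√(-1590) + 2217) + (-243 - √4) = (I*√1590 + 2217) + (-243 - 1*2) = (2217 + I*√1590) + (-243 - 2) = (2217 + I*√1590) - 245 = 1972 + I*√1590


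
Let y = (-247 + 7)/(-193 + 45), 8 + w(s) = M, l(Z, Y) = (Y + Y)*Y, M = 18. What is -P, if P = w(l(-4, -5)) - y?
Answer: -310/37 ≈ -8.3784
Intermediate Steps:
l(Z, Y) = 2*Y**2 (l(Z, Y) = (2*Y)*Y = 2*Y**2)
w(s) = 10 (w(s) = -8 + 18 = 10)
y = 60/37 (y = -240/(-148) = -240*(-1/148) = 60/37 ≈ 1.6216)
P = 310/37 (P = 10 - 1*60/37 = 10 - 60/37 = 310/37 ≈ 8.3784)
-P = -1*310/37 = -310/37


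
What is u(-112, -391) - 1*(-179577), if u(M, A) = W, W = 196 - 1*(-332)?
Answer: 180105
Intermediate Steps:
W = 528 (W = 196 + 332 = 528)
u(M, A) = 528
u(-112, -391) - 1*(-179577) = 528 - 1*(-179577) = 528 + 179577 = 180105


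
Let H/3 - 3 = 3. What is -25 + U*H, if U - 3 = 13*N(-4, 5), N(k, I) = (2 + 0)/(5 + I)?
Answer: 379/5 ≈ 75.800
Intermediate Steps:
N(k, I) = 2/(5 + I)
H = 18 (H = 9 + 3*3 = 9 + 9 = 18)
U = 28/5 (U = 3 + 13*(2/(5 + 5)) = 3 + 13*(2/10) = 3 + 13*(2*(1/10)) = 3 + 13*(1/5) = 3 + 13/5 = 28/5 ≈ 5.6000)
-25 + U*H = -25 + (28/5)*18 = -25 + 504/5 = 379/5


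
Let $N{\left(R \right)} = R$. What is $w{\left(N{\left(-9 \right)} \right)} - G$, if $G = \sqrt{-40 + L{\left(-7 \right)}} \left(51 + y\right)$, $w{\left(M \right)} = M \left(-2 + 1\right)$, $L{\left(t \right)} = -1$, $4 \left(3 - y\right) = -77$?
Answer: $9 - \frac{293 i \sqrt{41}}{4} \approx 9.0 - 469.03 i$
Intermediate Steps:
$y = \frac{89}{4}$ ($y = 3 - - \frac{77}{4} = 3 + \frac{77}{4} = \frac{89}{4} \approx 22.25$)
$w{\left(M \right)} = - M$ ($w{\left(M \right)} = M \left(-1\right) = - M$)
$G = \frac{293 i \sqrt{41}}{4}$ ($G = \sqrt{-40 - 1} \left(51 + \frac{89}{4}\right) = \sqrt{-41} \cdot \frac{293}{4} = i \sqrt{41} \cdot \frac{293}{4} = \frac{293 i \sqrt{41}}{4} \approx 469.03 i$)
$w{\left(N{\left(-9 \right)} \right)} - G = \left(-1\right) \left(-9\right) - \frac{293 i \sqrt{41}}{4} = 9 - \frac{293 i \sqrt{41}}{4}$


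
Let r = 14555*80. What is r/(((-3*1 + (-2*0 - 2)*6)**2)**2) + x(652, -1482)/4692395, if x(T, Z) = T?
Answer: 43710861964/1900419975 ≈ 23.001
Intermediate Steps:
r = 1164400
r/(((-3*1 + (-2*0 - 2)*6)**2)**2) + x(652, -1482)/4692395 = 1164400/(((-3*1 + (-2*0 - 2)*6)**2)**2) + 652/4692395 = 1164400/(((-3 + (0 - 2)*6)**2)**2) + 652*(1/4692395) = 1164400/(((-3 - 2*6)**2)**2) + 652/4692395 = 1164400/(((-3 - 12)**2)**2) + 652/4692395 = 1164400/(((-15)**2)**2) + 652/4692395 = 1164400/(225**2) + 652/4692395 = 1164400/50625 + 652/4692395 = 1164400*(1/50625) + 652/4692395 = 46576/2025 + 652/4692395 = 43710861964/1900419975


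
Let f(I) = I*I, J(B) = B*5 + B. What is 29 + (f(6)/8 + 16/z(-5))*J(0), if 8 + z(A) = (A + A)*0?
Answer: 29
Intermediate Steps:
J(B) = 6*B (J(B) = 5*B + B = 6*B)
f(I) = I²
z(A) = -8 (z(A) = -8 + (A + A)*0 = -8 + (2*A)*0 = -8 + 0 = -8)
29 + (f(6)/8 + 16/z(-5))*J(0) = 29 + (6²/8 + 16/(-8))*(6*0) = 29 + (36*(⅛) + 16*(-⅛))*0 = 29 + (9/2 - 2)*0 = 29 + (5/2)*0 = 29 + 0 = 29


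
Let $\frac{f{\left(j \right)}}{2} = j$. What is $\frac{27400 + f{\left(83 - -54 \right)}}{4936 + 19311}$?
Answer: $\frac{27674}{24247} \approx 1.1413$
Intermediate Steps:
$f{\left(j \right)} = 2 j$
$\frac{27400 + f{\left(83 - -54 \right)}}{4936 + 19311} = \frac{27400 + 2 \left(83 - -54\right)}{4936 + 19311} = \frac{27400 + 2 \left(83 + 54\right)}{24247} = \left(27400 + 2 \cdot 137\right) \frac{1}{24247} = \left(27400 + 274\right) \frac{1}{24247} = 27674 \cdot \frac{1}{24247} = \frac{27674}{24247}$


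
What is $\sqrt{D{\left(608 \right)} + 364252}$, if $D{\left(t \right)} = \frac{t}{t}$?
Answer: $43 \sqrt{197} \approx 603.53$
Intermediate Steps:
$D{\left(t \right)} = 1$
$\sqrt{D{\left(608 \right)} + 364252} = \sqrt{1 + 364252} = \sqrt{364253} = 43 \sqrt{197}$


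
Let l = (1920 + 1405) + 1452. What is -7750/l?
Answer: -7750/4777 ≈ -1.6224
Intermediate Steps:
l = 4777 (l = 3325 + 1452 = 4777)
-7750/l = -7750/4777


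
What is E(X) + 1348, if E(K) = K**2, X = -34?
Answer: 2504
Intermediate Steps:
E(X) + 1348 = (-34)**2 + 1348 = 1156 + 1348 = 2504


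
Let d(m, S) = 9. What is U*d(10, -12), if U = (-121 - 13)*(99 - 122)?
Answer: 27738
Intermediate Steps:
U = 3082 (U = -134*(-23) = 3082)
U*d(10, -12) = 3082*9 = 27738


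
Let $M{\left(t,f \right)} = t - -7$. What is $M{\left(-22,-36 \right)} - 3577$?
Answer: $-3592$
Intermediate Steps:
$M{\left(t,f \right)} = 7 + t$ ($M{\left(t,f \right)} = t + 7 = 7 + t$)
$M{\left(-22,-36 \right)} - 3577 = \left(7 - 22\right) - 3577 = -15 - 3577 = -3592$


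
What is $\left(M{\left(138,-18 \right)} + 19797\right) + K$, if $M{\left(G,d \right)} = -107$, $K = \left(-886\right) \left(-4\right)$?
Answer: $23234$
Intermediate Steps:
$K = 3544$
$\left(M{\left(138,-18 \right)} + 19797\right) + K = \left(-107 + 19797\right) + 3544 = 19690 + 3544 = 23234$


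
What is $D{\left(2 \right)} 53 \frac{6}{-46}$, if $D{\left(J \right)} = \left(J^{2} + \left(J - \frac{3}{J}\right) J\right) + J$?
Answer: $- \frac{1113}{23} \approx -48.391$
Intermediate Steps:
$D{\left(J \right)} = J + J^{2} + J \left(J - \frac{3}{J}\right)$ ($D{\left(J \right)} = \left(J^{2} + J \left(J - \frac{3}{J}\right)\right) + J = J + J^{2} + J \left(J - \frac{3}{J}\right)$)
$D{\left(2 \right)} 53 \frac{6}{-46} = \left(-3 + 2 + 2 \cdot 2^{2}\right) 53 \frac{6}{-46} = \left(-3 + 2 + 2 \cdot 4\right) 53 \cdot 6 \left(- \frac{1}{46}\right) = \left(-3 + 2 + 8\right) 53 \left(- \frac{3}{23}\right) = 7 \cdot 53 \left(- \frac{3}{23}\right) = 371 \left(- \frac{3}{23}\right) = - \frac{1113}{23}$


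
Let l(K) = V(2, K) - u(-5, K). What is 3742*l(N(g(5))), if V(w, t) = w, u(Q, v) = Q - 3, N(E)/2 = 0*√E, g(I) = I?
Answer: 37420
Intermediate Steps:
N(E) = 0 (N(E) = 2*(0*√E) = 2*0 = 0)
u(Q, v) = -3 + Q
l(K) = 10 (l(K) = 2 - (-3 - 5) = 2 - 1*(-8) = 2 + 8 = 10)
3742*l(N(g(5))) = 3742*10 = 37420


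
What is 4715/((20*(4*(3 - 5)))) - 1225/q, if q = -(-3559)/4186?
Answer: -167447337/113888 ≈ -1470.3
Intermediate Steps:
q = 3559/4186 (q = -(-3559)/4186 = -1*(-3559/4186) = 3559/4186 ≈ 0.85021)
4715/((20*(4*(3 - 5)))) - 1225/q = 4715/((20*(4*(3 - 5)))) - 1225/3559/4186 = 4715/((20*(4*(-2)))) - 1225*4186/3559 = 4715/((20*(-8))) - 5127850/3559 = 4715/(-160) - 5127850/3559 = 4715*(-1/160) - 5127850/3559 = -943/32 - 5127850/3559 = -167447337/113888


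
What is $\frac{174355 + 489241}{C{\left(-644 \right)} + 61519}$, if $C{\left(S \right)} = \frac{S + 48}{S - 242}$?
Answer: $\frac{293973028}{27253215} \approx 10.787$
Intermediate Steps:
$C{\left(S \right)} = \frac{48 + S}{-242 + S}$
$\frac{174355 + 489241}{C{\left(-644 \right)} + 61519} = \frac{174355 + 489241}{\frac{48 - 644}{-242 - 644} + 61519} = \frac{663596}{\frac{1}{-886} \left(-596\right) + 61519} = \frac{663596}{\left(- \frac{1}{886}\right) \left(-596\right) + 61519} = \frac{663596}{\frac{298}{443} + 61519} = \frac{663596}{\frac{27253215}{443}} = 663596 \cdot \frac{443}{27253215} = \frac{293973028}{27253215}$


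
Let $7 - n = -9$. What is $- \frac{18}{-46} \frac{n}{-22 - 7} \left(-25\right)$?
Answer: $\frac{3600}{667} \approx 5.3973$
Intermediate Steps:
$n = 16$ ($n = 7 - -9 = 7 + 9 = 16$)
$- \frac{18}{-46} \frac{n}{-22 - 7} \left(-25\right) = - \frac{18}{-46} \frac{16}{-22 - 7} \left(-25\right) = \left(-18\right) \left(- \frac{1}{46}\right) \frac{16}{-22 - 7} \left(-25\right) = \frac{9 \frac{16}{-29}}{23} \left(-25\right) = \frac{9 \cdot 16 \left(- \frac{1}{29}\right)}{23} \left(-25\right) = \frac{9}{23} \left(- \frac{16}{29}\right) \left(-25\right) = \left(- \frac{144}{667}\right) \left(-25\right) = \frac{3600}{667}$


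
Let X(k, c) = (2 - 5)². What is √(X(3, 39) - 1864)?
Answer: I*√1855 ≈ 43.07*I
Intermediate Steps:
X(k, c) = 9 (X(k, c) = (-3)² = 9)
√(X(3, 39) - 1864) = √(9 - 1864) = √(-1855) = I*√1855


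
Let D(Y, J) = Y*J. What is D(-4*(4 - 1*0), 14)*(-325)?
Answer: 72800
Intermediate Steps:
D(Y, J) = J*Y
D(-4*(4 - 1*0), 14)*(-325) = (14*(-4*(4 - 1*0)))*(-325) = (14*(-4*(4 + 0)))*(-325) = (14*(-4*4))*(-325) = (14*(-16))*(-325) = -224*(-325) = 72800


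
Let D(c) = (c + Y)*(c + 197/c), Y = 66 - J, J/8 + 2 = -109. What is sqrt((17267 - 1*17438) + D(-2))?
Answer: I*sqrt(95847) ≈ 309.59*I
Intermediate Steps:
J = -888 (J = -16 + 8*(-109) = -16 - 872 = -888)
Y = 954 (Y = 66 - 1*(-888) = 66 + 888 = 954)
D(c) = (954 + c)*(c + 197/c) (D(c) = (c + 954)*(c + 197/c) = (954 + c)*(c + 197/c))
sqrt((17267 - 1*17438) + D(-2)) = sqrt((17267 - 1*17438) + (197 + (-2)**2 + 954*(-2) + 187938/(-2))) = sqrt((17267 - 17438) + (197 + 4 - 1908 + 187938*(-1/2))) = sqrt(-171 + (197 + 4 - 1908 - 93969)) = sqrt(-171 - 95676) = sqrt(-95847) = I*sqrt(95847)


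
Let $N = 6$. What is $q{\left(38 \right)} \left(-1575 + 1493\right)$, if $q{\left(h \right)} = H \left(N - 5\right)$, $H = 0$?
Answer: $0$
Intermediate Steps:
$q{\left(h \right)} = 0$ ($q{\left(h \right)} = 0 \left(6 - 5\right) = 0 \cdot 1 = 0$)
$q{\left(38 \right)} \left(-1575 + 1493\right) = 0 \left(-1575 + 1493\right) = 0 \left(-82\right) = 0$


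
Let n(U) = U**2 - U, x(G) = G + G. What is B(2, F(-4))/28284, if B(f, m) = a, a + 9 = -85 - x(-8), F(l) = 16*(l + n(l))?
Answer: -13/4714 ≈ -0.0027577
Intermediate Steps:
x(G) = 2*G
F(l) = 16*l + 16*l*(-1 + l) (F(l) = 16*(l + l*(-1 + l)) = 16*l + 16*l*(-1 + l))
a = -78 (a = -9 + (-85 - 2*(-8)) = -9 + (-85 - 1*(-16)) = -9 + (-85 + 16) = -9 - 69 = -78)
B(f, m) = -78
B(2, F(-4))/28284 = -78/28284 = -78*1/28284 = -13/4714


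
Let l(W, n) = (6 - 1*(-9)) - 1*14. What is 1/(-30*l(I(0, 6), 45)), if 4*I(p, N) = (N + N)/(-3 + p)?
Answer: -1/30 ≈ -0.033333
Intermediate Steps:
I(p, N) = N/(2*(-3 + p)) (I(p, N) = ((N + N)/(-3 + p))/4 = ((2*N)/(-3 + p))/4 = (2*N/(-3 + p))/4 = N/(2*(-3 + p)))
l(W, n) = 1 (l(W, n) = (6 + 9) - 14 = 15 - 14 = 1)
1/(-30*l(I(0, 6), 45)) = 1/(-30*1) = 1/(-30) = -1/30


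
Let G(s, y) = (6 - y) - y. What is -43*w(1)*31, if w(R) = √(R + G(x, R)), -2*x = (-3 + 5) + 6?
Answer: -1333*√5 ≈ -2980.7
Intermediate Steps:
x = -4 (x = -((-3 + 5) + 6)/2 = -(2 + 6)/2 = -½*8 = -4)
G(s, y) = 6 - 2*y
w(R) = √(6 - R) (w(R) = √(R + (6 - 2*R)) = √(6 - R))
-43*w(1)*31 = -43*√(6 - 1*1)*31 = -43*√(6 - 1)*31 = -43*√5*31 = -1333*√5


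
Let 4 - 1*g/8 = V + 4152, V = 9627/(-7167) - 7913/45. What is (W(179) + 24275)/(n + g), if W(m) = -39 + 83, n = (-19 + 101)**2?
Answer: -2614414095/2692193804 ≈ -0.97111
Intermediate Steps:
V = -19048562/107505 (V = 9627*(-1/7167) - 7913*1/45 = -3209/2389 - 7913/45 = -19048562/107505 ≈ -177.19)
n = 6724 (n = 82**2 = 6724)
W(m) = 44
g = -3415057424/107505 (g = 32 - 8*(-19048562/107505 + 4152) = 32 - 8*427312198/107505 = 32 - 3418497584/107505 = -3415057424/107505 ≈ -31767.)
(W(179) + 24275)/(n + g) = (44 + 24275)/(6724 - 3415057424/107505) = 24319/(-2692193804/107505) = 24319*(-107505/2692193804) = -2614414095/2692193804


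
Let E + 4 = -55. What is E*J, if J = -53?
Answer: 3127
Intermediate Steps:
E = -59 (E = -4 - 55 = -59)
E*J = -59*(-53) = 3127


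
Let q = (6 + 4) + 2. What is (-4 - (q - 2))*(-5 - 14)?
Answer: 266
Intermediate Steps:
q = 12 (q = 10 + 2 = 12)
(-4 - (q - 2))*(-5 - 14) = (-4 - (12 - 2))*(-5 - 14) = (-4 - 1*10)*(-19) = (-4 - 10)*(-19) = -14*(-19) = 266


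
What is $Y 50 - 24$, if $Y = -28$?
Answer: $-1424$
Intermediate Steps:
$Y 50 - 24 = \left(-28\right) 50 - 24 = -1400 - 24 = -1424$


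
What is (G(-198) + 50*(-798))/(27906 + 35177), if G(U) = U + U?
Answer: -40296/63083 ≈ -0.63878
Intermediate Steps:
G(U) = 2*U
(G(-198) + 50*(-798))/(27906 + 35177) = (2*(-198) + 50*(-798))/(27906 + 35177) = (-396 - 39900)/63083 = -40296*1/63083 = -40296/63083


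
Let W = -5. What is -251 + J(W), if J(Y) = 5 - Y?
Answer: -241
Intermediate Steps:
-251 + J(W) = -251 + (5 - 1*(-5)) = -251 + (5 + 5) = -251 + 10 = -241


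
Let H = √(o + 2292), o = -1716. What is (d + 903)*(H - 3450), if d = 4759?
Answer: -19398012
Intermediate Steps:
H = 24 (H = √(-1716 + 2292) = √576 = 24)
(d + 903)*(H - 3450) = (4759 + 903)*(24 - 3450) = 5662*(-3426) = -19398012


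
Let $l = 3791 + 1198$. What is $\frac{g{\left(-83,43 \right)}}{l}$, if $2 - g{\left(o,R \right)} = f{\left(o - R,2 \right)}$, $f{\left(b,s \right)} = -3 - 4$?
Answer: $\frac{3}{1663} \approx 0.001804$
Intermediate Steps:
$l = 4989$
$f{\left(b,s \right)} = -7$
$g{\left(o,R \right)} = 9$ ($g{\left(o,R \right)} = 2 - -7 = 2 + 7 = 9$)
$\frac{g{\left(-83,43 \right)}}{l} = \frac{9}{4989} = 9 \cdot \frac{1}{4989} = \frac{3}{1663}$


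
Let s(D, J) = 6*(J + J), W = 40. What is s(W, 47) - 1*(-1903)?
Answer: 2467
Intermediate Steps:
s(D, J) = 12*J (s(D, J) = 6*(2*J) = 12*J)
s(W, 47) - 1*(-1903) = 12*47 - 1*(-1903) = 564 + 1903 = 2467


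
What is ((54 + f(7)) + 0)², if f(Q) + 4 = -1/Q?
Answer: 121801/49 ≈ 2485.7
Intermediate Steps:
f(Q) = -4 - 1/Q
((54 + f(7)) + 0)² = ((54 + (-4 - 1/7)) + 0)² = ((54 + (-4 - 1*⅐)) + 0)² = ((54 + (-4 - ⅐)) + 0)² = ((54 - 29/7) + 0)² = (349/7 + 0)² = (349/7)² = 121801/49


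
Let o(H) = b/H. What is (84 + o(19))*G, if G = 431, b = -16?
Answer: 680980/19 ≈ 35841.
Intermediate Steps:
o(H) = -16/H
(84 + o(19))*G = (84 - 16/19)*431 = (1580/19)*431 = 680980/19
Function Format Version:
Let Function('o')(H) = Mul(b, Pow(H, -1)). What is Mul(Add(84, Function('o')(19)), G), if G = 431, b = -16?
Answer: Rational(680980, 19) ≈ 35841.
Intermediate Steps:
Function('o')(H) = Mul(-16, Pow(H, -1))
Mul(Add(84, Function('o')(19)), G) = Mul(Add(84, Mul(-16, Pow(19, -1))), 431) = Mul(Add(84, Mul(-16, Rational(1, 19))), 431) = Mul(Add(84, Rational(-16, 19)), 431) = Mul(Rational(1580, 19), 431) = Rational(680980, 19)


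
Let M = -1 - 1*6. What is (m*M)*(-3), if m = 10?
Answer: 210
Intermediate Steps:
M = -7 (M = -1 - 6 = -7)
(m*M)*(-3) = (10*(-7))*(-3) = -70*(-3) = 210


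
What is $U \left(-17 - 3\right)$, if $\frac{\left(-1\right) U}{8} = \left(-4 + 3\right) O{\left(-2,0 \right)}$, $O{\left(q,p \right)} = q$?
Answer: $320$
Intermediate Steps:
$U = -16$ ($U = - 8 \left(-4 + 3\right) \left(-2\right) = - 8 \left(\left(-1\right) \left(-2\right)\right) = \left(-8\right) 2 = -16$)
$U \left(-17 - 3\right) = - 16 \left(-17 - 3\right) = \left(-16\right) \left(-20\right) = 320$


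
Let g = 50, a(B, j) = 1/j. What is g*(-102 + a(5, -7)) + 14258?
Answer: 64056/7 ≈ 9150.9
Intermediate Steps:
g*(-102 + a(5, -7)) + 14258 = 50*(-102 + 1/(-7)) + 14258 = 50*(-102 - ⅐) + 14258 = 50*(-715/7) + 14258 = -35750/7 + 14258 = 64056/7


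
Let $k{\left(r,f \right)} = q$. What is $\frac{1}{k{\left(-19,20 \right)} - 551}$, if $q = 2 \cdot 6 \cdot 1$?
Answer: $- \frac{1}{539} \approx -0.0018553$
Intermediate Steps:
$q = 12$ ($q = 12 \cdot 1 = 12$)
$k{\left(r,f \right)} = 12$
$\frac{1}{k{\left(-19,20 \right)} - 551} = \frac{1}{12 - 551} = \frac{1}{-539} = - \frac{1}{539}$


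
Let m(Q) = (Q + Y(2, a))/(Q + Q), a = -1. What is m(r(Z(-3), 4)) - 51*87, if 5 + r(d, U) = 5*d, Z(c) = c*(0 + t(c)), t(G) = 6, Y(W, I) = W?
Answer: -842937/190 ≈ -4436.5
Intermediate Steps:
Z(c) = 6*c (Z(c) = c*(0 + 6) = c*6 = 6*c)
r(d, U) = -5 + 5*d
m(Q) = (2 + Q)/(2*Q) (m(Q) = (Q + 2)/(Q + Q) = (2 + Q)/((2*Q)) = (2 + Q)*(1/(2*Q)) = (2 + Q)/(2*Q))
m(r(Z(-3), 4)) - 51*87 = (2 + (-5 + 5*(6*(-3))))/(2*(-5 + 5*(6*(-3)))) - 51*87 = (2 + (-5 + 5*(-18)))/(2*(-5 + 5*(-18))) - 4437 = (2 + (-5 - 90))/(2*(-5 - 90)) - 4437 = (1/2)*(2 - 95)/(-95) - 4437 = (1/2)*(-1/95)*(-93) - 4437 = 93/190 - 4437 = -842937/190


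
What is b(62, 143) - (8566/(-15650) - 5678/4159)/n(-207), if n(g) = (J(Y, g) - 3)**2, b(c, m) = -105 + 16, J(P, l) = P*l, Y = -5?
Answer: -3084769079489453/34660327435200 ≈ -89.000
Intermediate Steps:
b(c, m) = -89
n(g) = (-3 - 5*g)**2 (n(g) = (-5*g - 3)**2 = (-3 - 5*g)**2)
b(62, 143) - (8566/(-15650) - 5678/4159)/n(-207) = -89 - (8566/(-15650) - 5678/4159)/((3 + 5*(-207))**2) = -89 - (8566*(-1/15650) - 5678*1/4159)/((3 - 1035)**2) = -89 - (-4283/7825 - 5678/4159)/((-1032)**2) = -89 - (-62243347)/(32544175*1065024) = -89 - 1*(-62243347/34660327435200) = -89 + 62243347/34660327435200 = -3084769079489453/34660327435200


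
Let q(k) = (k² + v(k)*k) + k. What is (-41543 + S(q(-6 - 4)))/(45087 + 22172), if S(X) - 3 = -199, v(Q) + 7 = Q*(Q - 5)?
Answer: -41739/67259 ≈ -0.62057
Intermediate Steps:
v(Q) = -7 + Q*(-5 + Q) (v(Q) = -7 + Q*(Q - 5) = -7 + Q*(-5 + Q))
q(k) = k + k² + k*(-7 + k² - 5*k) (q(k) = (k² + (-7 + k² - 5*k)*k) + k = (k² + k*(-7 + k² - 5*k)) + k = k + k² + k*(-7 + k² - 5*k))
S(X) = -196 (S(X) = 3 - 199 = -196)
(-41543 + S(q(-6 - 4)))/(45087 + 22172) = (-41543 - 196)/(45087 + 22172) = -41739/67259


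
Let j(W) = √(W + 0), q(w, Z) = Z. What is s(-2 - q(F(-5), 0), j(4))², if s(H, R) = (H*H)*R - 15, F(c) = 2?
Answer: 49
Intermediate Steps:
j(W) = √W
s(H, R) = -15 + R*H² (s(H, R) = H²*R - 15 = R*H² - 15 = -15 + R*H²)
s(-2 - q(F(-5), 0), j(4))² = (-15 + √4*(-2 - 1*0)²)² = (-15 + 2*(-2 + 0)²)² = (-15 + 2*(-2)²)² = (-15 + 2*4)² = (-15 + 8)² = (-7)² = 49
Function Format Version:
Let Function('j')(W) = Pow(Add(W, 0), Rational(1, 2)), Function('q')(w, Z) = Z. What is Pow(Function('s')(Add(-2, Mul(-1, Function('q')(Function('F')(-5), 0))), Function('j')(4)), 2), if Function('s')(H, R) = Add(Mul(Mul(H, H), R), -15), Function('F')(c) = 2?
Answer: 49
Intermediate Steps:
Function('j')(W) = Pow(W, Rational(1, 2))
Function('s')(H, R) = Add(-15, Mul(R, Pow(H, 2))) (Function('s')(H, R) = Add(Mul(Pow(H, 2), R), -15) = Add(Mul(R, Pow(H, 2)), -15) = Add(-15, Mul(R, Pow(H, 2))))
Pow(Function('s')(Add(-2, Mul(-1, Function('q')(Function('F')(-5), 0))), Function('j')(4)), 2) = Pow(Add(-15, Mul(Pow(4, Rational(1, 2)), Pow(Add(-2, Mul(-1, 0)), 2))), 2) = Pow(Add(-15, Mul(2, Pow(Add(-2, 0), 2))), 2) = Pow(Add(-15, Mul(2, Pow(-2, 2))), 2) = Pow(Add(-15, Mul(2, 4)), 2) = Pow(Add(-15, 8), 2) = Pow(-7, 2) = 49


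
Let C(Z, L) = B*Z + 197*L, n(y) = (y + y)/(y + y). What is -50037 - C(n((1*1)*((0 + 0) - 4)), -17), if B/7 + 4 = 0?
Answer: -46660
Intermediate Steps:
B = -28 (B = -28 + 7*0 = -28 + 0 = -28)
n(y) = 1 (n(y) = (2*y)/((2*y)) = (2*y)*(1/(2*y)) = 1)
C(Z, L) = -28*Z + 197*L
-50037 - C(n((1*1)*((0 + 0) - 4)), -17) = -50037 - (-28*1 + 197*(-17)) = -50037 - (-28 - 3349) = -50037 - 1*(-3377) = -50037 + 3377 = -46660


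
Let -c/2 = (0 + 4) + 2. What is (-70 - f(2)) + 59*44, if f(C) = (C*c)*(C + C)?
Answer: 2622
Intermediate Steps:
c = -12 (c = -2*((0 + 4) + 2) = -2*(4 + 2) = -2*6 = -12)
f(C) = -24*C² (f(C) = (C*(-12))*(C + C) = (-12*C)*(2*C) = -24*C²)
(-70 - f(2)) + 59*44 = (-70 - (-24)*2²) + 59*44 = (-70 - (-24)*4) + 2596 = (-70 - 1*(-96)) + 2596 = (-70 + 96) + 2596 = 26 + 2596 = 2622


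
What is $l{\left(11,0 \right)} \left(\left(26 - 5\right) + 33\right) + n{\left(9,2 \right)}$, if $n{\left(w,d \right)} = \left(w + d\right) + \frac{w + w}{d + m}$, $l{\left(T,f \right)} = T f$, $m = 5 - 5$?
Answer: $20$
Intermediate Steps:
$m = 0$
$n{\left(w,d \right)} = d + w + \frac{2 w}{d}$ ($n{\left(w,d \right)} = \left(w + d\right) + \frac{w + w}{d + 0} = \left(d + w\right) + \frac{2 w}{d} = d + w + \frac{2 w}{d}$)
$l{\left(11,0 \right)} \left(\left(26 - 5\right) + 33\right) + n{\left(9,2 \right)} = 11 \cdot 0 \left(\left(26 - 5\right) + 33\right) + \left(2 + 9 + 2 \cdot 9 \cdot \frac{1}{2}\right) = 0 \left(21 + 33\right) + \left(2 + 9 + 2 \cdot 9 \cdot \frac{1}{2}\right) = 0 \cdot 54 + \left(2 + 9 + 9\right) = 0 + 20 = 20$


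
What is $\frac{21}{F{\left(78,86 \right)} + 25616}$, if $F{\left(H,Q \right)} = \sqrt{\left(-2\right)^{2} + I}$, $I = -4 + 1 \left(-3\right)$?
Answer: $\frac{537936}{656179459} - \frac{21 i \sqrt{3}}{656179459} \approx 0.0008198 - 5.5432 \cdot 10^{-8} i$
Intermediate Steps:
$I = -7$ ($I = -4 - 3 = -7$)
$F{\left(H,Q \right)} = i \sqrt{3}$ ($F{\left(H,Q \right)} = \sqrt{\left(-2\right)^{2} - 7} = \sqrt{4 - 7} = \sqrt{-3} = i \sqrt{3}$)
$\frac{21}{F{\left(78,86 \right)} + 25616} = \frac{21}{i \sqrt{3} + 25616} = \frac{21}{25616 + i \sqrt{3}}$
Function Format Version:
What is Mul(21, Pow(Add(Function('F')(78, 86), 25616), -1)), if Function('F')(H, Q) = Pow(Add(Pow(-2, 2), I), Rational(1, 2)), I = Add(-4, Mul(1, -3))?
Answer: Add(Rational(537936, 656179459), Mul(Rational(-21, 656179459), I, Pow(3, Rational(1, 2)))) ≈ Add(0.00081980, Mul(-5.5432e-8, I))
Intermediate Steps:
I = -7 (I = Add(-4, -3) = -7)
Function('F')(H, Q) = Mul(I, Pow(3, Rational(1, 2))) (Function('F')(H, Q) = Pow(Add(Pow(-2, 2), -7), Rational(1, 2)) = Pow(Add(4, -7), Rational(1, 2)) = Pow(-3, Rational(1, 2)) = Mul(I, Pow(3, Rational(1, 2))))
Mul(21, Pow(Add(Function('F')(78, 86), 25616), -1)) = Mul(21, Pow(Add(Mul(I, Pow(3, Rational(1, 2))), 25616), -1)) = Mul(21, Pow(Add(25616, Mul(I, Pow(3, Rational(1, 2)))), -1))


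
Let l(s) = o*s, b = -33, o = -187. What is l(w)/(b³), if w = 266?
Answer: 4522/3267 ≈ 1.3841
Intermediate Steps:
l(s) = -187*s
l(w)/(b³) = (-187*266)/((-33)³) = -49742/(-35937) = -49742*(-1/35937) = 4522/3267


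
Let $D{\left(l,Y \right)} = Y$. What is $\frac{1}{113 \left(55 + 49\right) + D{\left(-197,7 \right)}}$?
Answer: $\frac{1}{11759} \approx 8.5041 \cdot 10^{-5}$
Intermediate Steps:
$\frac{1}{113 \left(55 + 49\right) + D{\left(-197,7 \right)}} = \frac{1}{113 \left(55 + 49\right) + 7} = \frac{1}{113 \cdot 104 + 7} = \frac{1}{11752 + 7} = \frac{1}{11759}$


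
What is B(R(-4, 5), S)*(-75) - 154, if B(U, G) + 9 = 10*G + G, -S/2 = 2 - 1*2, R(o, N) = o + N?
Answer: 521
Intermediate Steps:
R(o, N) = N + o
S = 0 (S = -2*(2 - 1*2) = -2*(2 - 2) = -2*0 = 0)
B(U, G) = -9 + 11*G (B(U, G) = -9 + (10*G + G) = -9 + 11*G)
B(R(-4, 5), S)*(-75) - 154 = (-9 + 11*0)*(-75) - 154 = (-9 + 0)*(-75) - 154 = -9*(-75) - 154 = 675 - 154 = 521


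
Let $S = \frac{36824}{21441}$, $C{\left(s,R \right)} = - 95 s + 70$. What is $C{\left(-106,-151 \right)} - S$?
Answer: $\frac{217374916}{21441} \approx 10138.0$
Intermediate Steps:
$C{\left(s,R \right)} = 70 - 95 s$
$S = \frac{36824}{21441}$ ($S = 36824 \cdot \frac{1}{21441} = \frac{36824}{21441} \approx 1.7175$)
$C{\left(-106,-151 \right)} - S = \left(70 - -10070\right) - \frac{36824}{21441} = \left(70 + 10070\right) - \frac{36824}{21441} = 10140 - \frac{36824}{21441} = \frac{217374916}{21441}$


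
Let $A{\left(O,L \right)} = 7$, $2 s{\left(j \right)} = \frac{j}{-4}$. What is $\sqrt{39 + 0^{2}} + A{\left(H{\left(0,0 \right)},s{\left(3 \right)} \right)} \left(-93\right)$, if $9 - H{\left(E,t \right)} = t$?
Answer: $-651 + \sqrt{39} \approx -644.75$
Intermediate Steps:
$s{\left(j \right)} = - \frac{j}{8}$ ($s{\left(j \right)} = \frac{j \frac{1}{-4}}{2} = \frac{j \left(- \frac{1}{4}\right)}{2} = \frac{\left(- \frac{1}{4}\right) j}{2} = - \frac{j}{8}$)
$H{\left(E,t \right)} = 9 - t$
$\sqrt{39 + 0^{2}} + A{\left(H{\left(0,0 \right)},s{\left(3 \right)} \right)} \left(-93\right) = \sqrt{39 + 0^{2}} + 7 \left(-93\right) = \sqrt{39 + 0} - 651 = \sqrt{39} - 651 = -651 + \sqrt{39}$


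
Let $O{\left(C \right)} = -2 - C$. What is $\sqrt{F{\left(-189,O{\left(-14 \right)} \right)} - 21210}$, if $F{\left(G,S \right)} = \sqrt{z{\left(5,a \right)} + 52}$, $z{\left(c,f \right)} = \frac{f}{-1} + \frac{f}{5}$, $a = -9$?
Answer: $\frac{\sqrt{-530250 + 10 \sqrt{370}}}{5} \approx 145.61 i$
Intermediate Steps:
$z{\left(c,f \right)} = - \frac{4 f}{5}$ ($z{\left(c,f \right)} = f \left(-1\right) + f \frac{1}{5} = - f + \frac{f}{5} = - \frac{4 f}{5}$)
$F{\left(G,S \right)} = \frac{2 \sqrt{370}}{5}$ ($F{\left(G,S \right)} = \sqrt{\left(- \frac{4}{5}\right) \left(-9\right) + 52} = \sqrt{\frac{36}{5} + 52} = \sqrt{\frac{296}{5}} = \frac{2 \sqrt{370}}{5}$)
$\sqrt{F{\left(-189,O{\left(-14 \right)} \right)} - 21210} = \sqrt{\frac{2 \sqrt{370}}{5} - 21210} = \sqrt{-21210 + \frac{2 \sqrt{370}}{5}}$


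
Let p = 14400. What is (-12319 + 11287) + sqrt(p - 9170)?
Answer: -1032 + sqrt(5230) ≈ -959.68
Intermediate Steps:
(-12319 + 11287) + sqrt(p - 9170) = (-12319 + 11287) + sqrt(14400 - 9170) = -1032 + sqrt(5230)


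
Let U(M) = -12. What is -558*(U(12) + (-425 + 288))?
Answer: 83142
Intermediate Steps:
-558*(U(12) + (-425 + 288)) = -558*(-12 + (-425 + 288)) = -558*(-12 - 137) = -558*(-149) = 83142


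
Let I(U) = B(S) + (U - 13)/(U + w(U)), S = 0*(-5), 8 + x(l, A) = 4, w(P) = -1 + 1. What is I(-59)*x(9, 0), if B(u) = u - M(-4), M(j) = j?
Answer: -1232/59 ≈ -20.881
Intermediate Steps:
w(P) = 0
x(l, A) = -4 (x(l, A) = -8 + 4 = -4)
S = 0
B(u) = 4 + u (B(u) = u - 1*(-4) = u + 4 = 4 + u)
I(U) = 4 + (-13 + U)/U (I(U) = (4 + 0) + (U - 13)/(U + 0) = 4 + (-13 + U)/U)
I(-59)*x(9, 0) = (5 - 13/(-59))*(-4) = (5 - 13*(-1/59))*(-4) = (5 + 13/59)*(-4) = (308/59)*(-4) = -1232/59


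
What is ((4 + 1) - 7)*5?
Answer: -10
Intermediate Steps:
((4 + 1) - 7)*5 = (5 - 7)*5 = -2*5 = -10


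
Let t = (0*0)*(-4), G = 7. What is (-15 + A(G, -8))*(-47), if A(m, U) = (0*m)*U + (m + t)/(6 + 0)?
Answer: 3901/6 ≈ 650.17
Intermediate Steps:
t = 0 (t = 0*(-4) = 0)
A(m, U) = m/6 (A(m, U) = (0*m)*U + (m + 0)/(6 + 0) = 0*U + m/6 = 0 + m*(⅙) = 0 + m/6 = m/6)
(-15 + A(G, -8))*(-47) = (-15 + (⅙)*7)*(-47) = (-15 + 7/6)*(-47) = -83/6*(-47) = 3901/6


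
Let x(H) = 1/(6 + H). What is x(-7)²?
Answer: 1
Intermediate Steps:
x(-7)² = (1/(6 - 7))² = (1/(-1))² = (-1)² = 1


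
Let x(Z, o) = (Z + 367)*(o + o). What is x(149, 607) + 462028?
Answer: 1088452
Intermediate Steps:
x(Z, o) = 2*o*(367 + Z) (x(Z, o) = (367 + Z)*(2*o) = 2*o*(367 + Z))
x(149, 607) + 462028 = 2*607*(367 + 149) + 462028 = 2*607*516 + 462028 = 626424 + 462028 = 1088452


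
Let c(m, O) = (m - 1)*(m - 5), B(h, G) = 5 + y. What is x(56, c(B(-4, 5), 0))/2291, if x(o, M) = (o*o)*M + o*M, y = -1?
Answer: -9576/2291 ≈ -4.1798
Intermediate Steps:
B(h, G) = 4 (B(h, G) = 5 - 1 = 4)
c(m, O) = (-1 + m)*(-5 + m)
x(o, M) = M*o + M*o² (x(o, M) = o²*M + M*o = M*o² + M*o = M*o + M*o²)
x(56, c(B(-4, 5), 0))/2291 = ((5 + 4² - 6*4)*56*(1 + 56))/2291 = ((5 + 16 - 24)*56*57)*(1/2291) = -3*56*57*(1/2291) = -9576*1/2291 = -9576/2291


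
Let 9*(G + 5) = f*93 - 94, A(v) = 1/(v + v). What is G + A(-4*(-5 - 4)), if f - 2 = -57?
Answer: -42031/72 ≈ -583.76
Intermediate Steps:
f = -55 (f = 2 - 57 = -55)
A(v) = 1/(2*v)
G = -5254/9 (G = -5 + (-55*93 - 94)/9 = -5 + (-5115 - 94)/9 = -5 + (⅑)*(-5209) = -5 - 5209/9 = -5254/9 ≈ -583.78)
G + A(-4*(-5 - 4)) = -5254/9 + 1/(2*((-4*(-5 - 4)))) = -5254/9 + 1/(2*((-4*(-9)))) = -5254/9 + (½)/36 = -5254/9 + (½)*(1/36) = -5254/9 + 1/72 = -42031/72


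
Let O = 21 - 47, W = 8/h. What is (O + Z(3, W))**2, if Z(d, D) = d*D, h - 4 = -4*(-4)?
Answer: 15376/25 ≈ 615.04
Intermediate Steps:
h = 20 (h = 4 - 4*(-4) = 4 + 16 = 20)
W = 2/5 (W = 8/20 = 8*(1/20) = 2/5 ≈ 0.40000)
Z(d, D) = D*d
O = -26
(O + Z(3, W))**2 = (-26 + (2/5)*3)**2 = (-26 + 6/5)**2 = (-124/5)**2 = 15376/25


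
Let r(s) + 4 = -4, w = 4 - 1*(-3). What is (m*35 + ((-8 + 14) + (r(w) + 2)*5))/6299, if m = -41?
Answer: -1459/6299 ≈ -0.23162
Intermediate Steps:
w = 7 (w = 4 + 3 = 7)
r(s) = -8 (r(s) = -4 - 4 = -8)
(m*35 + ((-8 + 14) + (r(w) + 2)*5))/6299 = (-41*35 + ((-8 + 14) + (-8 + 2)*5))/6299 = (-1435 + (6 - 6*5))*(1/6299) = (-1435 + (6 - 30))*(1/6299) = (-1435 - 24)*(1/6299) = -1459*1/6299 = -1459/6299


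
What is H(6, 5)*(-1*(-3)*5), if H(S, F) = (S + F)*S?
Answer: 990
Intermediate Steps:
H(S, F) = S*(F + S) (H(S, F) = (F + S)*S = S*(F + S))
H(6, 5)*(-1*(-3)*5) = (6*(5 + 6))*(-1*(-3)*5) = (6*11)*(3*5) = 66*15 = 990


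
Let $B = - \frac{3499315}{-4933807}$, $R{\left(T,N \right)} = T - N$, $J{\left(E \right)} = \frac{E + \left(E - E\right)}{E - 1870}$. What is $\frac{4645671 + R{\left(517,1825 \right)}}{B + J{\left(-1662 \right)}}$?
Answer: $\frac{40466813940775806}{10279783907} \approx 3.9365 \cdot 10^{6}$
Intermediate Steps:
$J{\left(E \right)} = \frac{E}{-1870 + E}$ ($J{\left(E \right)} = \frac{E + 0}{-1870 + E} = \frac{E}{-1870 + E}$)
$B = \frac{3499315}{4933807}$ ($B = \left(-3499315\right) \left(- \frac{1}{4933807}\right) = \frac{3499315}{4933807} \approx 0.70925$)
$\frac{4645671 + R{\left(517,1825 \right)}}{B + J{\left(-1662 \right)}} = \frac{4645671 + \left(517 - 1825\right)}{\frac{3499315}{4933807} - \frac{1662}{-1870 - 1662}} = \frac{4645671 + \left(517 - 1825\right)}{\frac{3499315}{4933807} - \frac{1662}{-3532}} = \frac{4645671 - 1308}{\frac{3499315}{4933807} - - \frac{831}{1766}} = \frac{4644363}{\frac{3499315}{4933807} + \frac{831}{1766}} = \frac{4644363}{\frac{10279783907}{8713103162}} = 4644363 \cdot \frac{8713103162}{10279783907} = \frac{40466813940775806}{10279783907}$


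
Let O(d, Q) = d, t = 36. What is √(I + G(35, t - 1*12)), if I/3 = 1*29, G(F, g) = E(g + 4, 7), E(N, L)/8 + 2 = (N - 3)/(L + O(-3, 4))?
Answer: 11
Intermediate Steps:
E(N, L) = -16 + 8*(-3 + N)/(-3 + L) (E(N, L) = -16 + 8*((N - 3)/(L - 3)) = -16 + 8*((-3 + N)/(-3 + L)) = -16 + 8*(-3 + N)/(-3 + L))
G(F, g) = -14 + 2*g (G(F, g) = 8*(3 + (g + 4) - 2*7)/(-3 + 7) = 8*(3 + (4 + g) - 14)/4 = 8*(¼)*(-7 + g) = -14 + 2*g)
I = 87 (I = 3*(1*29) = 3*29 = 87)
√(I + G(35, t - 1*12)) = √(87 + (-14 + 2*(36 - 1*12))) = √(87 + (-14 + 2*(36 - 12))) = √(87 + (-14 + 2*24)) = √(87 + (-14 + 48)) = √(87 + 34) = √121 = 11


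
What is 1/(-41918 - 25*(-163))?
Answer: -1/37843 ≈ -2.6425e-5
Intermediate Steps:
1/(-41918 - 25*(-163)) = 1/(-41918 + 4075) = 1/(-37843) = -1/37843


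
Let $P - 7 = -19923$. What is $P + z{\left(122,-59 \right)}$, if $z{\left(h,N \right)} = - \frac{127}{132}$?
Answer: $- \frac{2629039}{132} \approx -19917.0$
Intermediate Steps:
$P = -19916$ ($P = 7 - 19923 = -19916$)
$z{\left(h,N \right)} = - \frac{127}{132}$ ($z{\left(h,N \right)} = \left(-127\right) \frac{1}{132} = - \frac{127}{132}$)
$P + z{\left(122,-59 \right)} = -19916 - \frac{127}{132} = - \frac{2629039}{132}$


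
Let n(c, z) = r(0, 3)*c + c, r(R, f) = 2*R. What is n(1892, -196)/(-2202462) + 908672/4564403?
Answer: 996339849994/5026462080093 ≈ 0.19822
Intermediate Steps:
n(c, z) = c (n(c, z) = (2*0)*c + c = 0*c + c = 0 + c = c)
n(1892, -196)/(-2202462) + 908672/4564403 = 1892/(-2202462) + 908672/4564403 = 1892*(-1/2202462) + 908672*(1/4564403) = -946/1101231 + 908672/4564403 = 996339849994/5026462080093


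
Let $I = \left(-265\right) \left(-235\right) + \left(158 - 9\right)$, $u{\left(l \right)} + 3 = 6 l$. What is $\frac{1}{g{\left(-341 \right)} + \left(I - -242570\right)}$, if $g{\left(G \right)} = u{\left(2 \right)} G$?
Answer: $\frac{1}{301925} \approx 3.3121 \cdot 10^{-6}$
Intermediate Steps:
$u{\left(l \right)} = -3 + 6 l$
$I = 62424$ ($I = 62275 + \left(158 - 9\right) = 62275 + 149 = 62424$)
$g{\left(G \right)} = 9 G$ ($g{\left(G \right)} = \left(-3 + 6 \cdot 2\right) G = \left(-3 + 12\right) G = 9 G$)
$\frac{1}{g{\left(-341 \right)} + \left(I - -242570\right)} = \frac{1}{9 \left(-341\right) + \left(62424 - -242570\right)} = \frac{1}{-3069 + \left(62424 + 242570\right)} = \frac{1}{-3069 + 304994} = \frac{1}{301925}$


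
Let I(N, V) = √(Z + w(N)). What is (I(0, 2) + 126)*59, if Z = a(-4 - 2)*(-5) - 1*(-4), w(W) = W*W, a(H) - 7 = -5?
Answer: 7434 + 59*I*√6 ≈ 7434.0 + 144.52*I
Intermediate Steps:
a(H) = 2 (a(H) = 7 - 5 = 2)
w(W) = W²
Z = -6 (Z = 2*(-5) - 1*(-4) = -10 + 4 = -6)
I(N, V) = √(-6 + N²)
(I(0, 2) + 126)*59 = (√(-6 + 0²) + 126)*59 = (√(-6 + 0) + 126)*59 = (√(-6) + 126)*59 = (I*√6 + 126)*59 = (126 + I*√6)*59 = 7434 + 59*I*√6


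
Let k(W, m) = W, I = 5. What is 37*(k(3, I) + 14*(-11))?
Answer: -5587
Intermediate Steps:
37*(k(3, I) + 14*(-11)) = 37*(3 + 14*(-11)) = 37*(3 - 154) = 37*(-151) = -5587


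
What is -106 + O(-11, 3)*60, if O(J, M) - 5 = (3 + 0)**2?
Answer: 734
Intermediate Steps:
O(J, M) = 14 (O(J, M) = 5 + (3 + 0)**2 = 5 + 3**2 = 5 + 9 = 14)
-106 + O(-11, 3)*60 = -106 + 14*60 = -106 + 840 = 734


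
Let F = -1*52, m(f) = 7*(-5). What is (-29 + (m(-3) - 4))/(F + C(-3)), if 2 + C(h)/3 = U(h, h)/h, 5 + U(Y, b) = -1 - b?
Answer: 68/55 ≈ 1.2364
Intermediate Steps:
U(Y, b) = -6 - b (U(Y, b) = -5 + (-1 - b) = -6 - b)
C(h) = -6 + 3*(-6 - h)/h (C(h) = -6 + 3*((-6 - h)/h) = -6 + 3*(-6 - h)/h)
m(f) = -35
F = -52
(-29 + (m(-3) - 4))/(F + C(-3)) = (-29 + (-35 - 4))/(-52 + (-9 - 18/(-3))) = (-29 - 39)/(-52 + (-9 - 18*(-⅓))) = -68/(-52 + (-9 + 6)) = -68/(-52 - 3) = -68/(-55) = -68*(-1/55) = 68/55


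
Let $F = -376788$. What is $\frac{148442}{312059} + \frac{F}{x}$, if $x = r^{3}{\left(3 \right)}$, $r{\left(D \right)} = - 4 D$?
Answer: $\frac{9819716189}{44936496} \approx 218.52$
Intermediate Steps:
$x = -1728$ ($x = \left(\left(-4\right) 3\right)^{3} = \left(-12\right)^{3} = -1728$)
$\frac{148442}{312059} + \frac{F}{x} = \frac{148442}{312059} - \frac{376788}{-1728} = 148442 \cdot \frac{1}{312059} - - \frac{31399}{144} = \frac{148442}{312059} + \frac{31399}{144} = \frac{9819716189}{44936496}$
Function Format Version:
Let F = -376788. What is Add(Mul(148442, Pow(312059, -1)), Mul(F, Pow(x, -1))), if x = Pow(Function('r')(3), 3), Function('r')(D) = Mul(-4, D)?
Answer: Rational(9819716189, 44936496) ≈ 218.52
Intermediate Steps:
x = -1728 (x = Pow(Mul(-4, 3), 3) = Pow(-12, 3) = -1728)
Add(Mul(148442, Pow(312059, -1)), Mul(F, Pow(x, -1))) = Add(Mul(148442, Pow(312059, -1)), Mul(-376788, Pow(-1728, -1))) = Add(Mul(148442, Rational(1, 312059)), Mul(-376788, Rational(-1, 1728))) = Add(Rational(148442, 312059), Rational(31399, 144)) = Rational(9819716189, 44936496)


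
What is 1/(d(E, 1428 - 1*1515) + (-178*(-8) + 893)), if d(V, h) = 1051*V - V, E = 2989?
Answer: 1/3140767 ≈ 3.1839e-7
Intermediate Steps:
d(V, h) = 1050*V
1/(d(E, 1428 - 1*1515) + (-178*(-8) + 893)) = 1/(1050*2989 + (-178*(-8) + 893)) = 1/(3138450 + (1424 + 893)) = 1/(3138450 + 2317) = 1/3140767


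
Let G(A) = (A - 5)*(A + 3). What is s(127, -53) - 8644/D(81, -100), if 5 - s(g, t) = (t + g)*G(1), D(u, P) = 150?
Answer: 84853/75 ≈ 1131.4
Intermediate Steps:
G(A) = (-5 + A)*(3 + A)
s(g, t) = 5 + 16*g + 16*t (s(g, t) = 5 - (t + g)*(-15 + 1² - 2*1) = 5 - (g + t)*(-15 + 1 - 2) = 5 - (g + t)*(-16) = 5 - (-16*g - 16*t) = 5 + (16*g + 16*t) = 5 + 16*g + 16*t)
s(127, -53) - 8644/D(81, -100) = (5 + 16*127 + 16*(-53)) - 8644/150 = (5 + 2032 - 848) - 8644/150 = 1189 - 1*4322/75 = 1189 - 4322/75 = 84853/75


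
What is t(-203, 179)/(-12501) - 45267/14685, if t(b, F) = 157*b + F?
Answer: -11165083/20397465 ≈ -0.54738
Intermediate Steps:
t(b, F) = F + 157*b
t(-203, 179)/(-12501) - 45267/14685 = (179 + 157*(-203))/(-12501) - 45267/14685 = (179 - 31871)*(-1/12501) - 45267*1/14685 = -31692*(-1/12501) - 15089/4895 = 10564/4167 - 15089/4895 = -11165083/20397465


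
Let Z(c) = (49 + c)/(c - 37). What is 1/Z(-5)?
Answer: -21/22 ≈ -0.95455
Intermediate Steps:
Z(c) = (49 + c)/(-37 + c)
1/Z(-5) = 1/((49 - 5)/(-37 - 5)) = 1/(44/(-42)) = 1/(-1/42*44) = 1/(-22/21) = -21/22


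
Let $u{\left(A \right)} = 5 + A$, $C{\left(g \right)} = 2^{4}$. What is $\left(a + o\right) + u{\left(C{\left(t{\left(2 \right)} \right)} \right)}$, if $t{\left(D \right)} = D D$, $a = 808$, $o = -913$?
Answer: $-84$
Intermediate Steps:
$t{\left(D \right)} = D^{2}$
$C{\left(g \right)} = 16$
$\left(a + o\right) + u{\left(C{\left(t{\left(2 \right)} \right)} \right)} = \left(808 - 913\right) + \left(5 + 16\right) = -105 + 21 = -84$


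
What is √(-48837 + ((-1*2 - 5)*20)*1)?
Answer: I*√48977 ≈ 221.31*I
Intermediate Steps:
√(-48837 + ((-1*2 - 5)*20)*1) = √(-48837 + ((-2 - 5)*20)*1) = √(-48837 - 7*20*1) = √(-48837 - 140*1) = √(-48837 - 140) = √(-48977) = I*√48977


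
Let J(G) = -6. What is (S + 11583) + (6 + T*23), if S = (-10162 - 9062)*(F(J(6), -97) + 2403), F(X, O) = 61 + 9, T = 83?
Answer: -47527454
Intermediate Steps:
F(X, O) = 70
S = -47540952 (S = (-10162 - 9062)*(70 + 2403) = -19224*2473 = -47540952)
(S + 11583) + (6 + T*23) = (-47540952 + 11583) + (6 + 83*23) = -47529369 + (6 + 1909) = -47529369 + 1915 = -47527454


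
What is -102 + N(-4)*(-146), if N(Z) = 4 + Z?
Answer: -102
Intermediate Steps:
-102 + N(-4)*(-146) = -102 + (4 - 4)*(-146) = -102 + 0*(-146) = -102 + 0 = -102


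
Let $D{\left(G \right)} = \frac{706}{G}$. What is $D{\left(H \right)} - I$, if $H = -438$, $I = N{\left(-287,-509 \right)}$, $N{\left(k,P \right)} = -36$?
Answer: $\frac{7531}{219} \approx 34.388$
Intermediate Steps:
$I = -36$
$D{\left(H \right)} - I = \frac{706}{-438} - -36 = 706 \left(- \frac{1}{438}\right) + 36 = - \frac{353}{219} + 36 = \frac{7531}{219}$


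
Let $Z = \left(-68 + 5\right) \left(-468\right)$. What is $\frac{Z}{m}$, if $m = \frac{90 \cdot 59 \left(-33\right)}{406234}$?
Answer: $- \frac{221803764}{3245} \approx -68353.0$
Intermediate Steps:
$Z = 29484$ ($Z = \left(-63\right) \left(-468\right) = 29484$)
$m = - \frac{87615}{203117}$ ($m = 5310 \left(-33\right) \frac{1}{406234} = \left(-175230\right) \frac{1}{406234} = - \frac{87615}{203117} \approx -0.43135$)
$\frac{Z}{m} = \frac{29484}{- \frac{87615}{203117}} = 29484 \left(- \frac{203117}{87615}\right) = - \frac{221803764}{3245}$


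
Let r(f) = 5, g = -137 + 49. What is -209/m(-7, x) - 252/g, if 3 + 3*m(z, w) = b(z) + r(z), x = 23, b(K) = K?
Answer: 14109/110 ≈ 128.26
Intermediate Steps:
g = -88
m(z, w) = ⅔ + z/3 (m(z, w) = -1 + (z + 5)/3 = -1 + (5 + z)/3 = -1 + (5/3 + z/3) = ⅔ + z/3)
-209/m(-7, x) - 252/g = -209/(⅔ + (⅓)*(-7)) - 252/(-88) = -209/(⅔ - 7/3) - 252*(-1/88) = -209/(-5/3) + 63/22 = -209*(-⅗) + 63/22 = 627/5 + 63/22 = 14109/110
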